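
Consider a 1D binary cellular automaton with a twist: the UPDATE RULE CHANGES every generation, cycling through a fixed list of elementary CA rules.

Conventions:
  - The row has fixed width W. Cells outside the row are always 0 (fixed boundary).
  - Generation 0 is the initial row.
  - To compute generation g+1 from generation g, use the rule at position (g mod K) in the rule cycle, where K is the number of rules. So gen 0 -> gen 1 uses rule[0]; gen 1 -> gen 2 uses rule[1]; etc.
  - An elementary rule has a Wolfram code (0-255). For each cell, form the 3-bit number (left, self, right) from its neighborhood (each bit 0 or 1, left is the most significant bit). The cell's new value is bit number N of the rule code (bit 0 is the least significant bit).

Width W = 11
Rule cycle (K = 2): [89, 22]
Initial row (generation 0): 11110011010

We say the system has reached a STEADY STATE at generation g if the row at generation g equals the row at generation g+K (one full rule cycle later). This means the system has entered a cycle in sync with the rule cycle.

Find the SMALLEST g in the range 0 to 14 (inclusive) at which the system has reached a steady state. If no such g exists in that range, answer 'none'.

Answer: 10

Derivation:
Gen 0: 11110011010
Gen 1 (rule 89): 10011011001
Gen 2 (rule 22): 11100000111
Gen 3 (rule 89): 10111110101
Gen 4 (rule 22): 10000000101
Gen 5 (rule 89): 01111110000
Gen 6 (rule 22): 10000001000
Gen 7 (rule 89): 01111100111
Gen 8 (rule 22): 10000011000
Gen 9 (rule 89): 01111011111
Gen 10 (rule 22): 10000000000
Gen 11 (rule 89): 01111111111
Gen 12 (rule 22): 10000000000
Gen 13 (rule 89): 01111111111
Gen 14 (rule 22): 10000000000
Gen 15 (rule 89): 01111111111
Gen 16 (rule 22): 10000000000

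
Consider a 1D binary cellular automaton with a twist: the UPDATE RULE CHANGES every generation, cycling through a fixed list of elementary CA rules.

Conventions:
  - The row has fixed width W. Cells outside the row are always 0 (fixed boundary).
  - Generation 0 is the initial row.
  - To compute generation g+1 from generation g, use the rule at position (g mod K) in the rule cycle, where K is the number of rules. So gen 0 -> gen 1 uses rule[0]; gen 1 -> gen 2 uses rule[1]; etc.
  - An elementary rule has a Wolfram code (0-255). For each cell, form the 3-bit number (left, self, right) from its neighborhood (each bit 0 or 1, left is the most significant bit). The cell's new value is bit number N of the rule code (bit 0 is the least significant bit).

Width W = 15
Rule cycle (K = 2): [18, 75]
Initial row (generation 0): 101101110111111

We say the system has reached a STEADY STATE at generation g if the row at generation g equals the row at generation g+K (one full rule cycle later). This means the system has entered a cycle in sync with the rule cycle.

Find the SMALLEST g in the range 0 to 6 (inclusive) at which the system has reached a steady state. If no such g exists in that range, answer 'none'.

Gen 0: 101101110111111
Gen 1 (rule 18): 000000000000000
Gen 2 (rule 75): 111111111111111
Gen 3 (rule 18): 000000000000000
Gen 4 (rule 75): 111111111111111
Gen 5 (rule 18): 000000000000000
Gen 6 (rule 75): 111111111111111
Gen 7 (rule 18): 000000000000000
Gen 8 (rule 75): 111111111111111

Answer: 1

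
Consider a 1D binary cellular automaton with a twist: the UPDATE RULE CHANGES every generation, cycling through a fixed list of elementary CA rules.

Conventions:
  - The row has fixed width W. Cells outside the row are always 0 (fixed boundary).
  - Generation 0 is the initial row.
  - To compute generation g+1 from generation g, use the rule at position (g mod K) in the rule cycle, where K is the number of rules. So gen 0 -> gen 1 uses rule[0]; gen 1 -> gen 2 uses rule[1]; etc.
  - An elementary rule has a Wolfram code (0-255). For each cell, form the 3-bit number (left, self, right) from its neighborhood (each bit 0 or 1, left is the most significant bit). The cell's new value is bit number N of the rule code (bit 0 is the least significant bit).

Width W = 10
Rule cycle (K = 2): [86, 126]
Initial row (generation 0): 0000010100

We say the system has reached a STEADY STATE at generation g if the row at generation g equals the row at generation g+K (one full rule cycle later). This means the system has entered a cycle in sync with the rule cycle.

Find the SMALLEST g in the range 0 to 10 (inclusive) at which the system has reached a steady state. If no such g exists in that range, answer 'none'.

Answer: none

Derivation:
Gen 0: 0000010100
Gen 1 (rule 86): 0000110110
Gen 2 (rule 126): 0001111111
Gen 3 (rule 86): 0010000001
Gen 4 (rule 126): 0111000011
Gen 5 (rule 86): 1001100101
Gen 6 (rule 126): 1111111111
Gen 7 (rule 86): 0000000001
Gen 8 (rule 126): 0000000011
Gen 9 (rule 86): 0000000101
Gen 10 (rule 126): 0000001111
Gen 11 (rule 86): 0000010001
Gen 12 (rule 126): 0000111011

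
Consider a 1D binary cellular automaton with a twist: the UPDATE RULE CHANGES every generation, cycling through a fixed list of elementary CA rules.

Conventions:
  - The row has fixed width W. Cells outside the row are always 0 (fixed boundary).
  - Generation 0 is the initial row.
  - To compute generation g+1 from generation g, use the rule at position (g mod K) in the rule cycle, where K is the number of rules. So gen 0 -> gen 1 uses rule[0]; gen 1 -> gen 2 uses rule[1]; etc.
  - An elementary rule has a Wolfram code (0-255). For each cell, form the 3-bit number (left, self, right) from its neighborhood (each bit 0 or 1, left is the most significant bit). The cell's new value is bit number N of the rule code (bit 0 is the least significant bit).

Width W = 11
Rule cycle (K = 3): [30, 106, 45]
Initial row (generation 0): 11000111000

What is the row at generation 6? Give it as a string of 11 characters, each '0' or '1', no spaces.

Answer: 10110111101

Derivation:
Gen 0: 11000111000
Gen 1 (rule 30): 10101100100
Gen 2 (rule 106): 01011101000
Gen 3 (rule 45): 01110011011
Gen 4 (rule 30): 11001110010
Gen 5 (rule 106): 11011010100
Gen 6 (rule 45): 10110111101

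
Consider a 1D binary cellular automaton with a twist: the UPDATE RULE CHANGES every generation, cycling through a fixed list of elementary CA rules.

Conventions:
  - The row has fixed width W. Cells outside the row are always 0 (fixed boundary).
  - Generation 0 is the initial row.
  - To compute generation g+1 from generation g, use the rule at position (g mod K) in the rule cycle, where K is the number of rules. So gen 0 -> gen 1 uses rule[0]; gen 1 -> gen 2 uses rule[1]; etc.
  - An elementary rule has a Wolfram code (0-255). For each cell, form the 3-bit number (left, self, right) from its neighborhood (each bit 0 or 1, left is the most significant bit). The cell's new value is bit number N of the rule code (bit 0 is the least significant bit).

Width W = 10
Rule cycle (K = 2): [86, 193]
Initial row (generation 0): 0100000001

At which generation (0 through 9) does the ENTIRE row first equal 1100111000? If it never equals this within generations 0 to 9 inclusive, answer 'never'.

Answer: 6

Derivation:
Gen 0: 0100000001
Gen 1 (rule 86): 1110000011
Gen 2 (rule 193): 0110111001
Gen 3 (rule 86): 1010001111
Gen 4 (rule 193): 0000100111
Gen 5 (rule 86): 0001111001
Gen 6 (rule 193): 1100111000
Gen 7 (rule 86): 0111001100
Gen 8 (rule 193): 0011000101
Gen 9 (rule 86): 0101101101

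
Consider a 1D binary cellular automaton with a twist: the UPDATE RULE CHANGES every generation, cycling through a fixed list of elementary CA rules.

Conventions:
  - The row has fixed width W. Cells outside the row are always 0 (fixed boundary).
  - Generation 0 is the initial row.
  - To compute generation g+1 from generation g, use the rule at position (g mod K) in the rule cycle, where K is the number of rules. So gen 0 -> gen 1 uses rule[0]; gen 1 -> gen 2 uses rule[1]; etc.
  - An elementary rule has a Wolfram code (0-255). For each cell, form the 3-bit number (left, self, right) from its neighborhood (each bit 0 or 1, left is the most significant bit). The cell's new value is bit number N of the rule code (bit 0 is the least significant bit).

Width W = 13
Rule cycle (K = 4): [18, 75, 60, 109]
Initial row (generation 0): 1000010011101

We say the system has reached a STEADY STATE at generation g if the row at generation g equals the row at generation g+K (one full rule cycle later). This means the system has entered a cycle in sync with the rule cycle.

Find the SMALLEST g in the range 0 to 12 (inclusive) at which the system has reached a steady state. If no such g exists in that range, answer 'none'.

Answer: 5

Derivation:
Gen 0: 1000010011101
Gen 1 (rule 18): 0100101100000
Gen 2 (rule 75): 1001001101111
Gen 3 (rule 60): 1101101011000
Gen 4 (rule 109): 1111111111011
Gen 5 (rule 18): 0000000000000
Gen 6 (rule 75): 1111111111111
Gen 7 (rule 60): 1000000000000
Gen 8 (rule 109): 1011111111111
Gen 9 (rule 18): 0000000000000
Gen 10 (rule 75): 1111111111111
Gen 11 (rule 60): 1000000000000
Gen 12 (rule 109): 1011111111111
Gen 13 (rule 18): 0000000000000
Gen 14 (rule 75): 1111111111111
Gen 15 (rule 60): 1000000000000
Gen 16 (rule 109): 1011111111111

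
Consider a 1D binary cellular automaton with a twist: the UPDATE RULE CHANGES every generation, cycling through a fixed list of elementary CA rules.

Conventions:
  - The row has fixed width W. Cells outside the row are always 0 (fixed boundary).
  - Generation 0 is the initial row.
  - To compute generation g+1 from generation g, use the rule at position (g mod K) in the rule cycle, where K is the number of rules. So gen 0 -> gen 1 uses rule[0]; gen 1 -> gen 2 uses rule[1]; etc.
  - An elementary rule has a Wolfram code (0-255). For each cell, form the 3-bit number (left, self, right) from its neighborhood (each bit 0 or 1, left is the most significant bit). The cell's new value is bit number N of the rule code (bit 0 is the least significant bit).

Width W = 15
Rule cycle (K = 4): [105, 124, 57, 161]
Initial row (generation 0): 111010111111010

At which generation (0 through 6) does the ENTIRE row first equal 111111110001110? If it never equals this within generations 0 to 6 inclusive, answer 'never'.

Gen 0: 111010111111010
Gen 1 (rule 105): 101101100001100
Gen 2 (rule 124): 111111110001110
Gen 3 (rule 57): 100000001101001
Gen 4 (rule 161): 001111100010000
Gen 5 (rule 105): 101000101000111
Gen 6 (rule 124): 111100111100101

Answer: 2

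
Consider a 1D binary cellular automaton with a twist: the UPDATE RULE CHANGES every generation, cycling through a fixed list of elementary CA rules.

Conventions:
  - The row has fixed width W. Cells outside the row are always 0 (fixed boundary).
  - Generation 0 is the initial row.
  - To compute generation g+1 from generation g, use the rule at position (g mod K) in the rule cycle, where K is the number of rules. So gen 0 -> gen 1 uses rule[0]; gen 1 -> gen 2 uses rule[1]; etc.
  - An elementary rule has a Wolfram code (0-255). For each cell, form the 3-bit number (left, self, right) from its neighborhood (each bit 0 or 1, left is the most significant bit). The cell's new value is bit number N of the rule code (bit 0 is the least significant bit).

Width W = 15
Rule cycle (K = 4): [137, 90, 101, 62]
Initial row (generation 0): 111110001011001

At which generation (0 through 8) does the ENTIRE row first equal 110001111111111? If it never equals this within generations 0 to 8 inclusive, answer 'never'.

Answer: 8

Derivation:
Gen 0: 111110001011001
Gen 1 (rule 137): 111100100010000
Gen 2 (rule 90): 100111010101000
Gen 3 (rule 101): 100001111111011
Gen 4 (rule 62): 110011000000110
Gen 5 (rule 137): 100010011110100
Gen 6 (rule 90): 010101110010010
Gen 7 (rule 101): 011110010010010
Gen 8 (rule 62): 110001111111111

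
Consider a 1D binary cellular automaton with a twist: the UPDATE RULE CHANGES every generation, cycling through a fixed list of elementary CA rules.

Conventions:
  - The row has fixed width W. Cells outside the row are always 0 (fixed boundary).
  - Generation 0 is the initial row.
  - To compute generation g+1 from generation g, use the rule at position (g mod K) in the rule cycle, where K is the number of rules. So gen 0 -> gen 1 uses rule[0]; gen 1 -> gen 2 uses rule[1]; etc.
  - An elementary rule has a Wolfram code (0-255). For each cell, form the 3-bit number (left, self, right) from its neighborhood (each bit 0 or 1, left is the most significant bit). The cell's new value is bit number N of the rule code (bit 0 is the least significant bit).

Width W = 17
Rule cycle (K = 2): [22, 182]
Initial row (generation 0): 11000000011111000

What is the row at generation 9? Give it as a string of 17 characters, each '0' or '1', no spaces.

Gen 0: 11000000011111000
Gen 1 (rule 22): 00100000100000100
Gen 2 (rule 182): 01110001110001110
Gen 3 (rule 22): 10001010001010001
Gen 4 (rule 182): 11011111011111011
Gen 5 (rule 22): 00000000000000000
Gen 6 (rule 182): 00000000000000000
Gen 7 (rule 22): 00000000000000000
Gen 8 (rule 182): 00000000000000000
Gen 9 (rule 22): 00000000000000000

Answer: 00000000000000000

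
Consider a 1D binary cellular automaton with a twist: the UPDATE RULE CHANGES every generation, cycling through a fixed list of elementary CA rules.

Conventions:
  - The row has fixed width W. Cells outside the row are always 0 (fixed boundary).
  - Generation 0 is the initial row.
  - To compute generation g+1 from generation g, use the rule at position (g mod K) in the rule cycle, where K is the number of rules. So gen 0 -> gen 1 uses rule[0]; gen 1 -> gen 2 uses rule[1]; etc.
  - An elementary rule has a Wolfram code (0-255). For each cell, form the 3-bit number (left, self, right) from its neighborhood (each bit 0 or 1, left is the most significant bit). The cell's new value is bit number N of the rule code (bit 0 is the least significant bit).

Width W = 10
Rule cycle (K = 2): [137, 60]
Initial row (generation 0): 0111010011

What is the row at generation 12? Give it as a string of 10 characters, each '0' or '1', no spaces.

Answer: 1001000100

Derivation:
Gen 0: 0111010011
Gen 1 (rule 137): 0110000010
Gen 2 (rule 60): 0101000011
Gen 3 (rule 137): 0000011010
Gen 4 (rule 60): 0000010111
Gen 5 (rule 137): 1111000110
Gen 6 (rule 60): 1000100101
Gen 7 (rule 137): 0010000000
Gen 8 (rule 60): 0011000000
Gen 9 (rule 137): 1010011111
Gen 10 (rule 60): 1111010000
Gen 11 (rule 137): 1110000111
Gen 12 (rule 60): 1001000100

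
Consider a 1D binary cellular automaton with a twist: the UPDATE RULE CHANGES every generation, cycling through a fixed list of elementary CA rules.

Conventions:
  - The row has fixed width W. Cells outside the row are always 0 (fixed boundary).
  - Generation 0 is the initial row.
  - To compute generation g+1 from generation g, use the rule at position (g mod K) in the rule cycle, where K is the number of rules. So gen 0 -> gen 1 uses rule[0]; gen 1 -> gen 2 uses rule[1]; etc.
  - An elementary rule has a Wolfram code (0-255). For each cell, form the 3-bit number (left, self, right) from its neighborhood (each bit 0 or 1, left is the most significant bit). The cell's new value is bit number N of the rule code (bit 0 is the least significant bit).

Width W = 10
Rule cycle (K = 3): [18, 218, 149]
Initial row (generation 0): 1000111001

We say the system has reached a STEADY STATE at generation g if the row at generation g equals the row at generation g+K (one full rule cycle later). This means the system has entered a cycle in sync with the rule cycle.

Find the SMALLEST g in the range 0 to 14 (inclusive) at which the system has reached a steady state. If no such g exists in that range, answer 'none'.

Answer: 13

Derivation:
Gen 0: 1000111001
Gen 1 (rule 18): 0101000110
Gen 2 (rule 218): 1000101111
Gen 3 (rule 149): 1110100110
Gen 4 (rule 18): 0000011001
Gen 5 (rule 218): 0000111110
Gen 6 (rule 149): 1110011101
Gen 7 (rule 18): 0001100000
Gen 8 (rule 218): 0011110000
Gen 9 (rule 149): 1001101111
Gen 10 (rule 18): 0110000000
Gen 11 (rule 218): 1111000000
Gen 12 (rule 149): 0110111111
Gen 13 (rule 18): 1000000000
Gen 14 (rule 218): 0100000000
Gen 15 (rule 149): 0111111111
Gen 16 (rule 18): 1000000000
Gen 17 (rule 218): 0100000000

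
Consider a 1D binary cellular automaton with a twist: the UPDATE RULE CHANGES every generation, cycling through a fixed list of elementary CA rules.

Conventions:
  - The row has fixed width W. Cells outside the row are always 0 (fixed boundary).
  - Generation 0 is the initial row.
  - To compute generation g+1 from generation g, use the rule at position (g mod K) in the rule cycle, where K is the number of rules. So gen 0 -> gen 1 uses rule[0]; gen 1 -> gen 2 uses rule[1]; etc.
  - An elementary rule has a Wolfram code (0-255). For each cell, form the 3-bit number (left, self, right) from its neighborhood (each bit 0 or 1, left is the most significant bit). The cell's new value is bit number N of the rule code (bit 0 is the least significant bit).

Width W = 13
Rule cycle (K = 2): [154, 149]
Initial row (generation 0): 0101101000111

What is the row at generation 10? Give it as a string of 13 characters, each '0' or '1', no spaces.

Gen 0: 0101101000111
Gen 1 (rule 154): 1001000101110
Gen 2 (rule 149): 1101110100101
Gen 3 (rule 154): 1001100011000
Gen 4 (rule 149): 1100011000111
Gen 5 (rule 154): 1010110101110
Gen 6 (rule 149): 1010000100101
Gen 7 (rule 154): 0001001011000
Gen 8 (rule 149): 1101101000111
Gen 9 (rule 154): 1001000101110
Gen 10 (rule 149): 1101110100101

Answer: 1101110100101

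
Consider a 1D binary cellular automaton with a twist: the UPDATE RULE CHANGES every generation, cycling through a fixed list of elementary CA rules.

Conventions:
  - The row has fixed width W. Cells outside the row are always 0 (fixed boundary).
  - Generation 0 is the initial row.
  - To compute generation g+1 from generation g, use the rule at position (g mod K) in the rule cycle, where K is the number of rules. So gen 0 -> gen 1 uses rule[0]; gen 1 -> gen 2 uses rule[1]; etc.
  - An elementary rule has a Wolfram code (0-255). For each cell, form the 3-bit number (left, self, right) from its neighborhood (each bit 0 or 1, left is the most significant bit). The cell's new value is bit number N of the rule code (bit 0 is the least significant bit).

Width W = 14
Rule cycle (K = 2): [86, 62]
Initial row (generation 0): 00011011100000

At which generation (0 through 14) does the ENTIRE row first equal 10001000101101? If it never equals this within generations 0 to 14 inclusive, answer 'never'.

Answer: never

Derivation:
Gen 0: 00011011100000
Gen 1 (rule 86): 00101000110000
Gen 2 (rule 62): 01111101101000
Gen 3 (rule 86): 10000100101100
Gen 4 (rule 62): 11001111111010
Gen 5 (rule 86): 01110000001011
Gen 6 (rule 62): 11001000011110
Gen 7 (rule 86): 01111100100011
Gen 8 (rule 62): 11000011110110
Gen 9 (rule 86): 01100100010011
Gen 10 (rule 62): 11011110111110
Gen 11 (rule 86): 01000010000011
Gen 12 (rule 62): 11100111000110
Gen 13 (rule 86): 00111001101011
Gen 14 (rule 62): 01100111011110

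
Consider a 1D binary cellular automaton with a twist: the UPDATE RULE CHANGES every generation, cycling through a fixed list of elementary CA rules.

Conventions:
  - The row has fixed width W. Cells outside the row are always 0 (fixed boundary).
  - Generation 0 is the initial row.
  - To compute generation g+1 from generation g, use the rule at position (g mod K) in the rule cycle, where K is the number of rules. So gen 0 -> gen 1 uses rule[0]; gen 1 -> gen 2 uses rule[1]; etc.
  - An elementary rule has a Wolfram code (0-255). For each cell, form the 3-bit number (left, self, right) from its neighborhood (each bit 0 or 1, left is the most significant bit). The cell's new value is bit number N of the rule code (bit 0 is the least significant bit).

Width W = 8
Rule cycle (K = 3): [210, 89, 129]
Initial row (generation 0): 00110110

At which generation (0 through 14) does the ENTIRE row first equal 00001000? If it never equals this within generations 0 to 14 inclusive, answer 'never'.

Answer: never

Derivation:
Gen 0: 00110110
Gen 1 (rule 210): 01010011
Gen 2 (rule 89): 00001011
Gen 3 (rule 129): 11100000
Gen 4 (rule 210): 01110000
Gen 5 (rule 89): 01011111
Gen 6 (rule 129): 00001110
Gen 7 (rule 210): 00010111
Gen 8 (rule 89): 11000101
Gen 9 (rule 129): 00010000
Gen 10 (rule 210): 00101000
Gen 11 (rule 89): 10000111
Gen 12 (rule 129): 00110010
Gen 13 (rule 210): 01011101
Gen 14 (rule 89): 00010100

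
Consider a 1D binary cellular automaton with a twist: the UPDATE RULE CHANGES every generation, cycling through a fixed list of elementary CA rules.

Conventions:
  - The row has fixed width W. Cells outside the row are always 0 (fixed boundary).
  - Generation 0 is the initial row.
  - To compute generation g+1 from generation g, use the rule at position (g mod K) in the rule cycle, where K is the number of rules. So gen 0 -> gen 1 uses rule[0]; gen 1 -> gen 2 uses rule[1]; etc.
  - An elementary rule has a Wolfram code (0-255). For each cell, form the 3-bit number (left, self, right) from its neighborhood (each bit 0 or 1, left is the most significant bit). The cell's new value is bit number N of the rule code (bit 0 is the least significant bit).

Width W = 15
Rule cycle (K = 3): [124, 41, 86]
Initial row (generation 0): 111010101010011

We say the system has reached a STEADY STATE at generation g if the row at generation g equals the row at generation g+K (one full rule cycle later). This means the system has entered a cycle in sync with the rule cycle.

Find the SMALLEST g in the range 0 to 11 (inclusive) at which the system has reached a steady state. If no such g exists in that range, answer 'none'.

Gen 0: 111010101010011
Gen 1 (rule 124): 101111111111011
Gen 2 (rule 41): 011000000000110
Gen 3 (rule 86): 101100000001011
Gen 4 (rule 124): 111110000001111
Gen 5 (rule 41): 100000111101000
Gen 6 (rule 86): 110001000101100
Gen 7 (rule 124): 111001100111110
Gen 8 (rule 41): 100001000100000
Gen 9 (rule 86): 110011101110000
Gen 10 (rule 124): 111010111011000
Gen 11 (rule 41): 100101100110011
Gen 12 (rule 86): 111100111011101
Gen 13 (rule 124): 100110101110111
Gen 14 (rule 41): 000101011001100

Answer: none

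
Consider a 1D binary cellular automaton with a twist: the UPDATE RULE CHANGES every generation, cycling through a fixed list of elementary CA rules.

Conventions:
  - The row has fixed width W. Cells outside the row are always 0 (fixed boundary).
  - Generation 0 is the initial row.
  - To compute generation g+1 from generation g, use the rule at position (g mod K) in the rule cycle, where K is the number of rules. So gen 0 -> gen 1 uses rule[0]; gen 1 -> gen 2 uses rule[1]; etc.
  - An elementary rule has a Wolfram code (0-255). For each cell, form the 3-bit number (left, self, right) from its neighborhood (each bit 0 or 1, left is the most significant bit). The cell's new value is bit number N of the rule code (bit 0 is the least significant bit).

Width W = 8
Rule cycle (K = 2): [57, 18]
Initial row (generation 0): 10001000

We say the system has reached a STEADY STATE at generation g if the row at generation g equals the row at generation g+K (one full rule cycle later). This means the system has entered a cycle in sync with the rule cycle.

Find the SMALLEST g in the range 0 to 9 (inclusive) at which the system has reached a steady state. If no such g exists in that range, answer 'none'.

Gen 0: 10001000
Gen 1 (rule 57): 01100111
Gen 2 (rule 18): 10011000
Gen 3 (rule 57): 01010111
Gen 4 (rule 18): 10000000
Gen 5 (rule 57): 01111111
Gen 6 (rule 18): 10000000
Gen 7 (rule 57): 01111111
Gen 8 (rule 18): 10000000
Gen 9 (rule 57): 01111111
Gen 10 (rule 18): 10000000
Gen 11 (rule 57): 01111111

Answer: 4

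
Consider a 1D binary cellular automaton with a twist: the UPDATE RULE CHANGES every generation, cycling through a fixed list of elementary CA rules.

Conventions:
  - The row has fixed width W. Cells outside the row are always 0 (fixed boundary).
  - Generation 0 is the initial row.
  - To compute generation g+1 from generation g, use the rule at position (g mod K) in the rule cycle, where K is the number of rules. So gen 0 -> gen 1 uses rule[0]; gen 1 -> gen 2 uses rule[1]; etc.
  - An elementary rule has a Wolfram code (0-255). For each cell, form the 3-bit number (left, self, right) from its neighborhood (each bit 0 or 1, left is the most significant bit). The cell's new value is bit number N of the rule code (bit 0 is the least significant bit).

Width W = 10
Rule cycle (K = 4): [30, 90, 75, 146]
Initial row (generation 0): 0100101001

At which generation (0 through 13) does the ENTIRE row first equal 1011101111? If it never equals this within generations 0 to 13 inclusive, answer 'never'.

Gen 0: 0100101001
Gen 1 (rule 30): 1111101111
Gen 2 (rule 90): 1000101001
Gen 3 (rule 75): 0011000010
Gen 4 (rule 146): 0100100101
Gen 5 (rule 30): 1111111101
Gen 6 (rule 90): 1000000100
Gen 7 (rule 75): 0011111001
Gen 8 (rule 146): 0101110110
Gen 9 (rule 30): 1101000101
Gen 10 (rule 90): 1100101000
Gen 11 (rule 75): 1101000011
Gen 12 (rule 146): 0000100100
Gen 13 (rule 30): 0001111110

Answer: never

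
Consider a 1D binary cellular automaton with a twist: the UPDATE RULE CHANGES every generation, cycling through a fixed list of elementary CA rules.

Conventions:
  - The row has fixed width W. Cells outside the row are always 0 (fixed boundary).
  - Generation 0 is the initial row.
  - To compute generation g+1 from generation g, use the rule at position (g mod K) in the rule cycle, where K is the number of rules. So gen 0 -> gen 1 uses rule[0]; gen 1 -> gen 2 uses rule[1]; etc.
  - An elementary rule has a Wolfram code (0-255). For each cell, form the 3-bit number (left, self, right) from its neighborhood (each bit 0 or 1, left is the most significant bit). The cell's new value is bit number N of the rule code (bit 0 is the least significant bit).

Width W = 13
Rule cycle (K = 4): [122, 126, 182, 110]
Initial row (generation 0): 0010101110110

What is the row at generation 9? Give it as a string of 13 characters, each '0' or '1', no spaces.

Gen 0: 0010101110110
Gen 1 (rule 122): 0101011011111
Gen 2 (rule 126): 1111111110001
Gen 3 (rule 182): 0111111101011
Gen 4 (rule 110): 1100000111111
Gen 5 (rule 122): 1110001100001
Gen 6 (rule 126): 1011011110011
Gen 7 (rule 182): 1100101101100
Gen 8 (rule 110): 1101111111100
Gen 9 (rule 122): 1111000000110

Answer: 1111000000110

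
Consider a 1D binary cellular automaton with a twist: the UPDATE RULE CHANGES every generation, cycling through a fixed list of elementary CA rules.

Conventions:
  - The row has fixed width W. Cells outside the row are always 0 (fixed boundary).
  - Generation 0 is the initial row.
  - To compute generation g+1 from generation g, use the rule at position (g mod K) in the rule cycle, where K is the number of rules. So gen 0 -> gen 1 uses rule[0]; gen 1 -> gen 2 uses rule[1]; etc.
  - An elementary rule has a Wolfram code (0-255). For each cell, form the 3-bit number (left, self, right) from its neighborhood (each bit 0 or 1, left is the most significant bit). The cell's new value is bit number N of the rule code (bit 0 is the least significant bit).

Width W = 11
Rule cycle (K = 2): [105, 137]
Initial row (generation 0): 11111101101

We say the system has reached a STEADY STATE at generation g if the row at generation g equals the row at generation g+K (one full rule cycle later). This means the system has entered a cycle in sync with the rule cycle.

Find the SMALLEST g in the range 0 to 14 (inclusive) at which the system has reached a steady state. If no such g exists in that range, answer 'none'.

Answer: none

Derivation:
Gen 0: 11111101101
Gen 1 (rule 105): 10000111110
Gen 2 (rule 137): 00110111100
Gen 3 (rule 105): 10111100101
Gen 4 (rule 137): 00111000000
Gen 5 (rule 105): 10101011111
Gen 6 (rule 137): 00000011110
Gen 7 (rule 105): 11111010010
Gen 8 (rule 137): 11110000000
Gen 9 (rule 105): 10010111111
Gen 10 (rule 137): 00000111110
Gen 11 (rule 105): 11110100010
Gen 12 (rule 137): 11100001000
Gen 13 (rule 105): 10101100011
Gen 14 (rule 137): 00001001010
Gen 15 (rule 105): 11100000100
Gen 16 (rule 137): 11001110001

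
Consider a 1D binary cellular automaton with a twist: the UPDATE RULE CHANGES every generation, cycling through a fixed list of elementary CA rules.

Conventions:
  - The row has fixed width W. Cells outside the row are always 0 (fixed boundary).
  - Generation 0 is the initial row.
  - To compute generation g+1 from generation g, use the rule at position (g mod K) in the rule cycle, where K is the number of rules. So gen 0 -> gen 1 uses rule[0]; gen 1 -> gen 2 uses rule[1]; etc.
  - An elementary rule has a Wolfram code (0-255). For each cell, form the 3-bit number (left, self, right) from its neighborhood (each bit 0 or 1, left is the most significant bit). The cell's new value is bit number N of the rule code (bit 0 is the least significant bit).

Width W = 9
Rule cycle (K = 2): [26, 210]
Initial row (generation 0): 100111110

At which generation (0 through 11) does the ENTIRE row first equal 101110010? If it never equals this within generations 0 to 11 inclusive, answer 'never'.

Gen 0: 100111110
Gen 1 (rule 26): 011100001
Gen 2 (rule 210): 101110010
Gen 3 (rule 26): 001001101
Gen 4 (rule 210): 010110100
Gen 5 (rule 26): 100100010
Gen 6 (rule 210): 011010101
Gen 7 (rule 26): 110000000
Gen 8 (rule 210): 011000000
Gen 9 (rule 26): 110100000
Gen 10 (rule 210): 010010000
Gen 11 (rule 26): 101101000

Answer: 2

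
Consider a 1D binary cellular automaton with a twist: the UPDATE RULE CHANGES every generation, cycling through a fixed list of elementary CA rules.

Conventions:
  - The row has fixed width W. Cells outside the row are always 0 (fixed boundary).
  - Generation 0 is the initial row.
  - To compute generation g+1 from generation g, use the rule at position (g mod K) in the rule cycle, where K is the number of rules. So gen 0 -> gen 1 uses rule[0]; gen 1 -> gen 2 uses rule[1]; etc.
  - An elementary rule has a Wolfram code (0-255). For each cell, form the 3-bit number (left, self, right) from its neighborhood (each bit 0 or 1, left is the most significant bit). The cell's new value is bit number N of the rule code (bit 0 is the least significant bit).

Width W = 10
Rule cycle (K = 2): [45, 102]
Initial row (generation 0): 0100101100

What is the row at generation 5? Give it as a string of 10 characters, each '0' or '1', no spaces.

Gen 0: 0100101100
Gen 1 (rule 45): 0100111001
Gen 2 (rule 102): 1101001011
Gen 3 (rule 45): 1011001110
Gen 4 (rule 102): 1101010010
Gen 5 (rule 45): 1011110010

Answer: 1011110010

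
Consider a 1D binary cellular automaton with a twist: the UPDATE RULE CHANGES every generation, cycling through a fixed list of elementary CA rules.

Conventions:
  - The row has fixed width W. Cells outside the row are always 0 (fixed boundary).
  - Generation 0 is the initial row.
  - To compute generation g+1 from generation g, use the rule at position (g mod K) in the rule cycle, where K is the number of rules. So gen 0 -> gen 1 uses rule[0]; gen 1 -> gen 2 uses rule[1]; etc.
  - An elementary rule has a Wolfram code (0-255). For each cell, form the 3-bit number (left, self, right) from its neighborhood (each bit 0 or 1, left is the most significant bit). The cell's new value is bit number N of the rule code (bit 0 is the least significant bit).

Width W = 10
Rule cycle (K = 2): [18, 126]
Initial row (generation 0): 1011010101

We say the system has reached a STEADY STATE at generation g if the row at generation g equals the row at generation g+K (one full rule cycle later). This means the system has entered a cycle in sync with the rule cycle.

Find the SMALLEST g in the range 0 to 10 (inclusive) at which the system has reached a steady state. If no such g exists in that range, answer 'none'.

Answer: 1

Derivation:
Gen 0: 1011010101
Gen 1 (rule 18): 0000000000
Gen 2 (rule 126): 0000000000
Gen 3 (rule 18): 0000000000
Gen 4 (rule 126): 0000000000
Gen 5 (rule 18): 0000000000
Gen 6 (rule 126): 0000000000
Gen 7 (rule 18): 0000000000
Gen 8 (rule 126): 0000000000
Gen 9 (rule 18): 0000000000
Gen 10 (rule 126): 0000000000
Gen 11 (rule 18): 0000000000
Gen 12 (rule 126): 0000000000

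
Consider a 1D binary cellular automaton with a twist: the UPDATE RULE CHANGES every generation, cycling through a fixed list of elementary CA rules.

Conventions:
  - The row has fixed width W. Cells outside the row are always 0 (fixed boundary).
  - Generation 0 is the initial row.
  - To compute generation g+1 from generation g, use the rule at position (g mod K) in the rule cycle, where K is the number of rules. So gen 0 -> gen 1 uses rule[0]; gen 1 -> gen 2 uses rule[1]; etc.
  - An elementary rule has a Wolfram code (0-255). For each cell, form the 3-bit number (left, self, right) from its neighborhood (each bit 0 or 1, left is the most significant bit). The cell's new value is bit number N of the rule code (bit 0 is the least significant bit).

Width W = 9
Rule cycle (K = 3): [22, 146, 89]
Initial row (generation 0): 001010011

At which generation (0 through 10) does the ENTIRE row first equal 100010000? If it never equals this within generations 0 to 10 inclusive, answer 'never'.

Gen 0: 001010011
Gen 1 (rule 22): 011011100
Gen 2 (rule 146): 100001010
Gen 3 (rule 89): 011100001
Gen 4 (rule 22): 100010011
Gen 5 (rule 146): 010101100
Gen 6 (rule 89): 000001111
Gen 7 (rule 22): 000010000
Gen 8 (rule 146): 000101000
Gen 9 (rule 89): 110000111
Gen 10 (rule 22): 001001000

Answer: never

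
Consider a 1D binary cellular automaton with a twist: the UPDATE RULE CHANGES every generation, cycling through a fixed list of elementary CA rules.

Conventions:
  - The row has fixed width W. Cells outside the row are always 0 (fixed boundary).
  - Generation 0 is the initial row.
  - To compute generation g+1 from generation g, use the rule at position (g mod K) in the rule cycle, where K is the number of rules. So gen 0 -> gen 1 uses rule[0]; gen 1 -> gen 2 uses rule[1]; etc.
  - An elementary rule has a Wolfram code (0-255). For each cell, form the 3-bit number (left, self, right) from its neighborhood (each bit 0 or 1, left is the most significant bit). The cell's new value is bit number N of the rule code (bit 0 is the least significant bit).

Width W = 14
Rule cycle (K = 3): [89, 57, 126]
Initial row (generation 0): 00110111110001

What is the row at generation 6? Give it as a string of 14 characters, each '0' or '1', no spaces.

Answer: 11000000000110

Derivation:
Gen 0: 00110111110001
Gen 1 (rule 89): 10110100011100
Gen 2 (rule 57): 01101011010011
Gen 3 (rule 126): 11111111111111
Gen 4 (rule 89): 10000000000001
Gen 5 (rule 57): 01111111111100
Gen 6 (rule 126): 11000000000110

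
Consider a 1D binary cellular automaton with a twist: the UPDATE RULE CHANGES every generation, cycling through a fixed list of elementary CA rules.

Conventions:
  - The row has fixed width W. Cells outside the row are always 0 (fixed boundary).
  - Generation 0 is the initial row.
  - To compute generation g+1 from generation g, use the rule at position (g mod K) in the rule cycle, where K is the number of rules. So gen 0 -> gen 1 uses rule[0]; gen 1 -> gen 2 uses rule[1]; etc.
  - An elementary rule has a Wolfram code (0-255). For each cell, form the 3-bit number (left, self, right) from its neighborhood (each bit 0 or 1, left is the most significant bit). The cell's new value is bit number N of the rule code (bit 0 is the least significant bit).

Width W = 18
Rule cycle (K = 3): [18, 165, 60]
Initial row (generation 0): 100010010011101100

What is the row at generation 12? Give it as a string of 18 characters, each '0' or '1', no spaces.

Answer: 111000001001000110

Derivation:
Gen 0: 100010010011101100
Gen 1 (rule 18): 010101101100000010
Gen 2 (rule 165): 011110010001111010
Gen 3 (rule 60): 010001011001000111
Gen 4 (rule 18): 101010000110101000
Gen 5 (rule 165): 111110110001111011
Gen 6 (rule 60): 100001101001000110
Gen 7 (rule 18): 010010000110101001
Gen 8 (rule 165): 010010110001111001
Gen 9 (rule 60): 011011101001000101
Gen 10 (rule 18): 100000000110101000
Gen 11 (rule 165): 101111110001111011
Gen 12 (rule 60): 111000001001000110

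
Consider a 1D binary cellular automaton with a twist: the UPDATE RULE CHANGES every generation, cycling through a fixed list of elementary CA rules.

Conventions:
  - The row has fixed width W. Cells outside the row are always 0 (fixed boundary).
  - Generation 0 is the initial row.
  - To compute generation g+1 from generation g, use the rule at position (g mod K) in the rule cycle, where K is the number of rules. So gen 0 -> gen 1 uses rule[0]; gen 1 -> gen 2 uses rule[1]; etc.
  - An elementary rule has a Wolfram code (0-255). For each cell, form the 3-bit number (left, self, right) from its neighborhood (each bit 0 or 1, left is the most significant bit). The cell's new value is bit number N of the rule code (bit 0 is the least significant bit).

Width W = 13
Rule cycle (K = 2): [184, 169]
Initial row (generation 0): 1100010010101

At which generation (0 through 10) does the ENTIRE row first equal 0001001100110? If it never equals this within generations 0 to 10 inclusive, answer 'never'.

Gen 0: 1100010010101
Gen 1 (rule 184): 1010001001010
Gen 2 (rule 169): 0100100000100
Gen 3 (rule 184): 0010010000010
Gen 4 (rule 169): 1000000111000
Gen 5 (rule 184): 0100000110100
Gen 6 (rule 169): 0001110101001
Gen 7 (rule 184): 0001101010100
Gen 8 (rule 169): 1101010101001
Gen 9 (rule 184): 1010101010100
Gen 10 (rule 169): 0101010101001

Answer: never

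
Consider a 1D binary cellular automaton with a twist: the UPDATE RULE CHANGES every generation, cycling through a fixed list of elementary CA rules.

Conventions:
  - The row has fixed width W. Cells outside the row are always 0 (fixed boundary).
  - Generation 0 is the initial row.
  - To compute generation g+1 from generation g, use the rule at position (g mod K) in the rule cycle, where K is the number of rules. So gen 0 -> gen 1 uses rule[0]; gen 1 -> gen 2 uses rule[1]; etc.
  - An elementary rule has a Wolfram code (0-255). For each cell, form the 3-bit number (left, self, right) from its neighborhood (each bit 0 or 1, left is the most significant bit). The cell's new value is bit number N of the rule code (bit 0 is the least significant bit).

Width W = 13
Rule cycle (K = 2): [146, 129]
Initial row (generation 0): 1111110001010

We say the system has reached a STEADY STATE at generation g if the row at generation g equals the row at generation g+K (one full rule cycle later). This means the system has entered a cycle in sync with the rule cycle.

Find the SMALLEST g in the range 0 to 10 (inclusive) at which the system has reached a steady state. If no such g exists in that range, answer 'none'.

Gen 0: 1111110001010
Gen 1 (rule 146): 0111101010001
Gen 2 (rule 129): 0011000000100
Gen 3 (rule 146): 0100100001010
Gen 4 (rule 129): 0000001100000
Gen 5 (rule 146): 0000010010000
Gen 6 (rule 129): 1111000000111
Gen 7 (rule 146): 0110100001010
Gen 8 (rule 129): 0000001100000
Gen 9 (rule 146): 0000010010000
Gen 10 (rule 129): 1111000000111
Gen 11 (rule 146): 0110100001010
Gen 12 (rule 129): 0000001100000

Answer: none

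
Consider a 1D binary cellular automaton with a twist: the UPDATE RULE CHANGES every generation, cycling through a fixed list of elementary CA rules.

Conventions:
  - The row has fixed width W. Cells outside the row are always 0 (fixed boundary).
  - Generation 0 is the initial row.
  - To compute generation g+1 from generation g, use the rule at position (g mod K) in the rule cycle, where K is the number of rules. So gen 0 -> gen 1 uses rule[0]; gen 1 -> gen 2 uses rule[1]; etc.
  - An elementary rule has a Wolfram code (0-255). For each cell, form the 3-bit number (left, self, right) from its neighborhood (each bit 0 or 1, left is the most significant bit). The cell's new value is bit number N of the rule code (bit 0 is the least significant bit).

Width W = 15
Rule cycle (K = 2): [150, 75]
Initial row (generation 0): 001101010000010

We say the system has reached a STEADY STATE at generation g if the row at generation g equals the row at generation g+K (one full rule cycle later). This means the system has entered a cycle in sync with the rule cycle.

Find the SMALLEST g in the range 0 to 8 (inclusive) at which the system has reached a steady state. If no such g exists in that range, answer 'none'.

Answer: none

Derivation:
Gen 0: 001101010000010
Gen 1 (rule 150): 010001011000111
Gen 2 (rule 75): 100110011011101
Gen 3 (rule 150): 111001100001001
Gen 4 (rule 75): 101011101110010
Gen 5 (rule 150): 101001000101111
Gen 6 (rule 75): 000010011001001
Gen 7 (rule 150): 000111100111111
Gen 8 (rule 75): 111100101100001
Gen 9 (rule 150): 011011100010011
Gen 10 (rule 75): 111010101100111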